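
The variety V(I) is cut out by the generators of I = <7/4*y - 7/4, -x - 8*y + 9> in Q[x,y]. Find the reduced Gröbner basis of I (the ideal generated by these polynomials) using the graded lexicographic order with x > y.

Buchberger's algorithm terminates because the ascending chain of leading-term ideals stabilizes.

f_1 = 7/4*y - 7/4, LT = y.
f_2 = -x - 8*y + 9, LT = x.

The S-polynomials (S(f_1,f_2)) all reduce to 0 modulo the current basis, so we have a Gröbner basis.

G = {x - 1, y - 1}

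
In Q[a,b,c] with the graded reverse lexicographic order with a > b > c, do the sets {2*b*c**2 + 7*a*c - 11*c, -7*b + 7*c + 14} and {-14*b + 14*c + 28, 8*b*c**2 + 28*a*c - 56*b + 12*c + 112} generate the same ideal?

For a fixed monomial order, each ideal has a unique reduced Gröbner basis; comparing bases decides equality.
Buchberger on the first generating set:
f_1 = 2*b*c**2 + 7*a*c - 11*c, LT = b*c**2.
f_2 = -7*b + 7*c + 14, LT = b.

S(f_1,f_2): lcm = b*c**2. S = c**3 + 7/2*a*c + 2*c**2 - 11/2*c.
  leading term c**3: no divisor's leading term divides it; move c**3 to the remainder.
  leading term a*c: no divisor's leading term divides it; move 7/2*a*c to the remainder.
  leading term c**2: no divisor's leading term divides it; move 2*c**2 to the remainder.
  leading term c: no divisor's leading term divides it; move -11/2*c to the remainder.
  remainder c**3 + 7/2*a*c + 2*c**2 - 11/2*c ≠ 0; add g_3 = c**3 + 7/2*a*c + 2*c**2 - 11/2*c to the basis.

The other S-polynomials (S(f_1,g_3), S(f_2,g_3)) all reduce to 0 modulo the current basis, so we have a Gröbner basis.
Inter-reduce: drop elements whose leading term is divisible by another's, tail-reduce, and make monic.
Reduced Gröbner basis: {c**3 + 7/2*a*c + 2*c**2 - 11/2*c, b - c - 2}.

Buchberger on the second generating set:
h_1 = -14*b + 14*c + 28, LT = b.
h_2 = 8*b*c**2 + 28*a*c - 56*b + 12*c + 112, LT = b*c**2.

S(h_1,h_2): lcm = b*c**2. S = -c**3 - 7/2*a*c - 2*c**2 + 7*b - 3/2*c - 14.
  leading term c**3: no divisor's leading term divides it; move -c**3 to the remainder.
  leading term a*c: no divisor's leading term divides it; move -7/2*a*c to the remainder.
  leading term c**2: no divisor's leading term divides it; move -2*c**2 to the remainder.
  leading term b: subtract (-1/2)·h_1 from 7*b - 3/2*c - 14 → 11/2*c
  leading term c: no divisor's leading term divides it; move 11/2*c to the remainder.
  remainder -c**3 - 7/2*a*c - 2*c**2 + 11/2*c ≠ 0; add k_3 = -c**3 - 7/2*a*c - 2*c**2 + 11/2*c to the basis.

The other S-polynomials (S(h_1,k_3), S(h_2,k_3)) all reduce to 0 modulo the current basis, so we have a Gröbner basis.
Inter-reduce: drop elements whose leading term is divisible by another's, tail-reduce, and make monic.
Reduced Gröbner basis: {c**3 + 7/2*a*c + 2*c**2 - 11/2*c, b - c - 2}.

Same reduced basis, so the two generating sets span the same ideal.

Yes, the ideals are equal.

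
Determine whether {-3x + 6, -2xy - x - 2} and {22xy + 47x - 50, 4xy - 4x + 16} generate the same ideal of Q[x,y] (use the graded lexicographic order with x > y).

Since reduced Gröbner bases are canonical representatives of ideals under a given ordering, it suffices to compute and compare them.
Buchberger on the first generating set:
f_1 = -3x + 6, LT = x.
f_2 = -2xy - x - 2, LT = xy.

S(f_1,f_2): lcm = xy. S = -1/2x - 2y - 1.
  leading term x: subtract (1/6)·f_1 from -1/2x - 2y - 1 → -2y - 2
  leading term y: no divisor's leading term divides it; move -2y to the remainder.
  leading term 1: no divisor's leading term divides it; move -2 to the remainder.
  remainder -2y - 2 ≠ 0; add g_3 = -2y - 2 to the basis.

The other S-polynomials (S(f_1,g_3), S(f_2,g_3)) all reduce to 0 modulo the current basis, so we have a Gröbner basis.
Inter-reduce: drop elements whose leading term is divisible by another's, tail-reduce, and make monic.
Reduced Gröbner basis: {x - 2, y + 1}.

Buchberger on the second generating set:
h_1 = 22xy + 47x - 50, LT = xy.
h_2 = 4xy - 4x + 16, LT = xy.

S(h_1,h_2): lcm = xy. S = 69/22x - 69/11.
  leading term x: no divisor's leading term divides it; move 69/22x to the remainder.
  leading term 1: no divisor's leading term divides it; move -69/11 to the remainder.
  remainder 69/22x - 69/11 ≠ 0; add k_3 = 69/22x - 69/11 to the basis.

S(h_1,k_3): lcm = xy. S = 47/22x + 2y - 25/11.
  leading term x: subtract (47/69)·k_3 from 47/22x + 2y - 25/11 → 2y + 2
  leading term y: no divisor's leading term divides it; move 2y to the remainder.
  leading term 1: no divisor's leading term divides it; move 2 to the remainder.
  remainder 2y + 2 ≠ 0; add k_4 = 2y + 2 to the basis.

The other S-polynomials (S(h_2,k_3), S(h_1,k_4), S(h_2,k_4), S(k_3,k_4)) all reduce to 0 modulo the current basis, so we have a Gröbner basis.
Inter-reduce: drop elements whose leading term is divisible by another's, tail-reduce, and make monic.
Reduced Gröbner basis: {x - 2, y + 1}.

Same reduced basis, so the two generating sets span the same ideal.

Yes, the ideals are equal.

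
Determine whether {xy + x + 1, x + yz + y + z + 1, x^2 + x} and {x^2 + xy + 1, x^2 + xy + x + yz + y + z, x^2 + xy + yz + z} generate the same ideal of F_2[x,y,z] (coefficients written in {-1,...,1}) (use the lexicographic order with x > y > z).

Two ideals are equal iff their reduced Gröbner bases coincide (the reduced basis is unique for a fixed ordering).
Buchberger on the first generating set:
f_1 = xy + x + 1, LT = xy.
f_2 = x + yz + y + z + 1, LT = x.
f_3 = x^2 + x, LT = x^2.

S(f_1,f_2): lcm = xy. S = x + y^2z + y^2 + yz + y + 1.
  reduce S modulo (f_1, f_2, f_3):
  remainder y^2z + y^2 + z ≠ 0; add g_4 = y^2z + y^2 + z to the basis.

S(f_1,f_3): lcm = x^2y. S = x^2 + xy + x.
  reduce S modulo (f_1, f_2, f_3, g_4):
  remainder z ≠ 0; add g_5 = z to the basis.

S(f_2,f_3): lcm = x^2. S = xyz + xy + xz.
  reduce S modulo (f_1, f_2, f_3, g_4, g_5):
  remainder y ≠ 0; add g_6 = y to the basis.

The other S-polynomials (S(f_1,g_4), S(f_2,g_4), S(f_3,g_4), S(f_1,g_5), S(f_2,g_5), S(f_3,g_5), S(g_4,g_5), S(f_1,g_6), S(f_2,g_6), S(f_3,g_6), S(g_4,g_6), S(g_5,g_6)) all reduce to 0 modulo the current basis, so we have a Gröbner basis.
Inter-reduce: drop elements whose leading term is divisible by another's, tail-reduce, and make monic.
Reduced Gröbner basis: {x + 1, y, z}.

Buchberger on the second generating set:
h_1 = x^2 + xy + 1, LT = x^2.
h_2 = x^2 + xy + x + yz + y + z, LT = x^2.
h_3 = x^2 + xy + yz + z, LT = x^2.

S(h_1,h_2): lcm = x^2. S = x + yz + y + z + 1.
  reduce S modulo (h_1, h_2, h_3):
  remainder x + yz + y + z + 1 ≠ 0; add k_4 = x + yz + y + z + 1 to the basis.

S(h_1,h_3): lcm = x^2. S = yz + z + 1.
  reduce S modulo (h_1, h_2, h_3, k_4):
  remainder yz + z + 1 ≠ 0; add k_5 = yz + z + 1 to the basis.

S(h_1,k_4): lcm = x^2. S = xyz + xz + x + 1.
  reduce S modulo (h_1, h_2, h_3, k_4, k_5):
  remainder 1 ≠ 0; add k_6 = 1 to the basis.

The other S-polynomials (S(h_2,h_3), S(h_2,k_4), S(h_3,k_4), S(h_1,k_5), S(h_2,k_5), S(h_3,k_5), S(k_4,k_5), S(h_1,k_6), S(h_2,k_6), S(h_3,k_6), S(k_4,k_6), S(k_5,k_6)) all reduce to 0 modulo the current basis, so we have a Gröbner basis.
Inter-reduce: drop elements whose leading term is divisible by another's, tail-reduce, and make monic.
Reduced Gröbner basis: {1}.

The bases are distinct; the ideals are different.

No, the ideals differ.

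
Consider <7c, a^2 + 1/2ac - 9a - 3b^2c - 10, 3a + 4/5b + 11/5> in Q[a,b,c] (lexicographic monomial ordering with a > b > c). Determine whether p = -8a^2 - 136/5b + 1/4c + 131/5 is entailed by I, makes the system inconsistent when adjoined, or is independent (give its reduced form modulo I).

Adjoining -8a^2 - 136/5b + 1/4c + 131/5 makes the ideal the whole ring: the system is inconsistent.

First compute the reduced Gröbner basis of I by Buchberger's algorithm.
f_1 = 7c, LT = c.
f_2 = a^2 + 1/2ac - 9a - 3b^2c - 10, LT = a^2.
f_3 = 3a + 4/5b + 11/5, LT = a.

S(f_2,f_3): lcm = a^2. S = -4/15ab + 1/2ac - 146/15a - 3b^2c - 10.
  reduce S modulo (f_1, f_2, f_3):
  remainder 16/225b^2 + 628/225b - 644/225 ≠ 0; add h_4 = 16/225b^2 + 628/225b - 644/225 to the basis.

The other S-polynomials (S(f_1,f_2), S(f_1,f_3), S(f_1,h_4), S(f_2,h_4), S(f_3,h_4)) all reduce to 0 modulo the current basis, so we have a Gröbner basis.
Inter-reduce: drop elements whose leading term is divisible by another's, tail-reduce, and make monic.
Reduced Gröbner basis: {a + 4/15b + 11/15, b^2 + 157/4b - 161/4, c}.
Label its elements g_1 = a + 4/15b + 11/15, g_2 = b^2 + 157/4b - 161/4, g_3 = c.

Reduce p = -8a^2 - 136/5b + 1/4c + 131/5 modulo G:
  leading term a^2: subtract (-8a)·g_1 from -8a^2 - 136/5b + 1/4c + 131/5 → 32/15ab + 88/15a - 136/5b + 1/4c + 131/5
  leading term ab: subtract (32/15b)·g_1 from 32/15ab + 88/15a - 136/5b + 1/4c + 131/5 → 88/15a - 128/225b^2 - 6472/225b + 1/4c + 131/5
  leading term a: subtract (88/15)·g_1 from 88/15a - 128/225b^2 - 6472/225b + 1/4c + 131/5 → -128/225b^2 - 6824/225b + 1/4c + 4927/225
  leading term b^2: subtract (-128/225)·g_2 from -128/225b^2 - 6824/225b + 1/4c + 4927/225 → -8b + 1/4c - 1
  leading term b: no divisor's leading term divides it; move -8b to the remainder.
  leading term c: subtract (1/4)·g_3 from 1/4c - 1 → -1
  leading term 1: no divisor's leading term divides it; move -1 to the remainder.
  normal form = -8b - 1.
The normal form is nonzero, so p ∉ I. Since p minus its normal form lies in I, I + (p) = I + (r) where r = -8b - 1; decide whether this ideal is the whole ring.
Run Buchberger on G together with r (pairs among the g_i already reduce to 0 since G is a Gröbner basis):
g_1 = a + 4/15b + 11/15, LT = a.
g_2 = b^2 + 157/4b - 161/4, LT = b^2.
g_3 = c, LT = c.
r = -8b - 1, LT = b.

S(g_2,r): lcm = b^2. S = 313/8b - 161/4.
  reduce S modulo (g_1, g_2, g_3, r):
  remainder -2889/64 ≠ 0; add m_5 = -2889/64 to the basis.

The other S-polynomials (S(g_1,g_2), S(g_1,g_3), S(g_1,r), S(g_2,g_3), S(g_3,r), S(g_1,m_5), S(g_2,m_5), S(g_3,m_5), S(r,m_5)) all reduce to 0 modulo the current basis, so we have a Gröbner basis.
Inter-reduce: drop elements whose leading term is divisible by another's, tail-reduce, and make monic.
Reduced Gröbner basis: {1}.
The reduced Gröbner basis of I + (p) is {1}: the ideal is the whole ring, so the enlarged system has no common solution — adjoining p is inconsistent.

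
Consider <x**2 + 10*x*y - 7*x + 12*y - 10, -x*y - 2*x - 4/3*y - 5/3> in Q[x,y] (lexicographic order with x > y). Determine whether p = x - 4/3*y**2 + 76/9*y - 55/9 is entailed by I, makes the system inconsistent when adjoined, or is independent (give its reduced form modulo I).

x - 4/3*y**2 + 76/9*y - 55/9 lies in I (it reduces to 0).

First compute the reduced Gröbner basis of I by Buchberger's algorithm.
f_1 = x**2 + 10*x*y - 7*x + 12*y - 10, LT = x**2.
f_2 = -x*y - 2*x - 4/3*y - 5/3, LT = x*y.

S(f_1,f_2): lcm = x**2*y. S = -2*x**2 + 10*x*y**2 - 25/3*x*y - 5/3*x + 12*y**2 - 10*y.
  leading term x**2: subtract (-2)·f_1 from -2*x**2 + 10*x*y**2 - 25/3*x*y - 5/3*x + 12*y**2 - 10*y → 10*x*y**2 + 35/3*x*y - 47/3*x + 12*y**2 + 14*y - 20
  leading term x*y**2: subtract (-10*y)·f_2 from 10*x*y**2 + 35/3*x*y - 47/3*x + 12*y**2 + 14*y - 20 → -25/3*x*y - 47/3*x - 4/3*y**2 - 8/3*y - 20
  leading term x*y: subtract (25/3)·f_2 from -25/3*x*y - 47/3*x - 4/3*y**2 - 8/3*y - 20 → x - 4/3*y**2 + 76/9*y - 55/9
  leading term x: no divisor's leading term divides it; move x to the remainder.
  leading term y**2: no divisor's leading term divides it; move -4/3*y**2 to the remainder.
  leading term y: no divisor's leading term divides it; move 76/9*y to the remainder.
  leading term 1: no divisor's leading term divides it; move -55/9 to the remainder.
  remainder x - 4/3*y**2 + 76/9*y - 55/9 ≠ 0; add h_3 = x - 4/3*y**2 + 76/9*y - 55/9 to the basis.

S(f_2,h_3): lcm = x*y. S = 2*x + 4/3*y**3 - 76/9*y**2 + 67/9*y + 5/3.
  leading term x: subtract (2)·h_3 from 2*x + 4/3*y**3 - 76/9*y**2 + 67/9*y + 5/3 → 4/3*y**3 - 52/9*y**2 - 85/9*y + 125/9
  leading term y**3: no divisor's leading term divides it; move 4/3*y**3 to the remainder.
  leading term y**2: no divisor's leading term divides it; move -52/9*y**2 to the remainder.
  leading term y: no divisor's leading term divides it; move -85/9*y to the remainder.
  leading term 1: no divisor's leading term divides it; move 125/9 to the remainder.
  remainder 4/3*y**3 - 52/9*y**2 - 85/9*y + 125/9 ≠ 0; add h_4 = 4/3*y**3 - 52/9*y**2 - 85/9*y + 125/9 to the basis.

The other S-polynomials (S(f_1,h_3), S(f_1,h_4), S(f_2,h_4), S(h_3,h_4)) all reduce to 0 modulo the current basis, so we have a Gröbner basis.
Inter-reduce: drop elements whose leading term is divisible by another's, tail-reduce, and make monic.
Reduced Gröbner basis: {x - 4/3*y**2 + 76/9*y - 55/9, y**3 - 13/3*y**2 - 85/12*y + 125/12}.
Label its elements g_1 = x - 4/3*y**2 + 76/9*y - 55/9, g_2 = y**3 - 13/3*y**2 - 85/12*y + 125/12.

Reduce p = x - 4/3*y**2 + 76/9*y - 55/9 modulo G:
  leading term x: subtract (1)·g_1 from x - 4/3*y**2 + 76/9*y - 55/9 → 0
  normal form = 0.
Since the normal form is 0, p ∈ I.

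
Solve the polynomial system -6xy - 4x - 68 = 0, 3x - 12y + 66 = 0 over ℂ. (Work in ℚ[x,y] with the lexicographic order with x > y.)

{(-68/3, -1/6), (-2, 5)}

Compute a lex Gröbner basis by Buchberger's algorithm.
f_1 = -6xy - 4x - 68, LT = xy.
f_2 = 3x - 12y + 66, LT = x.

S(f_1,f_2): lcm = xy. S = ⅔x + 4y² - 22y + 34/3.
  reduce S modulo (f_1, f_2):
  remainder 4y² - 58/3y - 10/3 ≠ 0; add h_3 = 4y² - 58/3y - 10/3 to the basis.

The other S-polynomials (S(f_1,h_3), S(f_2,h_3)) all reduce to 0 modulo the current basis, so we have a Gröbner basis.
Inter-reduce: drop elements whose leading term is divisible by another's, tail-reduce, and make monic.
Reduced Gröbner basis: {x - 4y + 22, y² - 29/6y - ⅚}.

Since the basis is lex-ordered, y² - 29/6y - ⅚ is univariate in y. Its roots are {-1/6, 5}. Back-substituting each root into the other basis elements fixes the other coordinates.
  y = -1/6: the earlier basis element becomes x + 68/3 = 0, giving x = -68/3 — point (-68/3, -1/6).
  y = 5: the earlier basis element becomes x + 2 = 0, giving x = -2 — point (-2, 5).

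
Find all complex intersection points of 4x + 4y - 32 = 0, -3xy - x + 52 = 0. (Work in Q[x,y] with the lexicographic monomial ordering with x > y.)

Compute a lex Gröbner basis by Buchberger's algorithm.
f_1 = 4x + 4y - 32, LT = x.
f_2 = -3xy - x + 52, LT = xy.

S(f_1,f_2): lcm = xy. S = -\tfrac{1}{3}x + y^{2} - 8y + \tfrac{52}{3}.
  reduce S modulo (f_1, f_2):
  remainder y^{2} - \tfrac{23}{3}y + \tfrac{44}{3} ≠ 0; add h_3 = y^{2} - \tfrac{23}{3}y + \tfrac{44}{3} to the basis.

The other S-polynomials (S(f_1,h_3), S(f_2,h_3)) all reduce to 0 modulo the current basis, so we have a Gröbner basis.
Inter-reduce: drop elements whose leading term is divisible by another's, tail-reduce, and make monic.
Reduced Gröbner basis: {x + y - 8, y^{2} - \tfrac{23}{3}y + \tfrac{44}{3}}.

Since the basis is lex-ordered, y^{2} - \tfrac{23}{3}y + \tfrac{44}{3} is univariate in y. Its roots are {11/3, 4}. Back-substituting each root into the other basis elements fixes the other coordinates.
  y = 11/3: the earlier basis element becomes x - \tfrac{13}{3} = 0, giving x = 13/3 — point (13/3, 11/3).
  y = 4: the earlier basis element becomes x - 4 = 0, giving x = 4 — point (4, 4).

{(13/3, 11/3), (4, 4)}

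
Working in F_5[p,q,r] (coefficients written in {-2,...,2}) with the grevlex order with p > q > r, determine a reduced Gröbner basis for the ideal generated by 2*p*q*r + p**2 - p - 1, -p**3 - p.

G = {p**2 + 1, q*r + p + 2}

f_1 = 2*p*q*r + p**2 - p - 1, LT = p*q*r.
f_2 = -p**3 - p, LT = p**3.

S(f_1,f_2): lcm = p**3*q*r. S = -2*p**4 + 2*p**3 - p*q*r + 2*p**2.
  leading term p**4: subtract (2*p)·f_2 from -2*p**4 + 2*p**3 - p*q*r + 2*p**2 → 2*p**3 - p*q*r - p**2
  leading term p**3: subtract (-2)·f_2 from 2*p**3 - p*q*r - p**2 → -p*q*r - p**2 - 2*p
  leading term p*q*r: subtract (2)·f_1 from -p*q*r - p**2 - 2*p → 2*p**2 + 2
  leading term p**2: no divisor's leading term divides it; move 2*p**2 to the remainder.
  leading term 1: no divisor's leading term divides it; move 2 to the remainder.
  remainder 2*p**2 + 2 ≠ 0; add g_3 = 2*p**2 + 2 to the basis.

S(f_1,g_3): lcm = p**2*q*r. S = -2*p**3 + 2*p**2 - q*r + 2*p.
  leading term p**3: subtract (2)·f_2 from -2*p**3 + 2*p**2 - q*r + 2*p → 2*p**2 - q*r - p
  leading term p**2: subtract (1)·g_3 from 2*p**2 - q*r - p → -q*r - p - 2
  leading term q*r: no divisor's leading term divides it; move -q*r to the remainder.
  leading term p: no divisor's leading term divides it; move -p to the remainder.
  leading term 1: no divisor's leading term divides it; move -2 to the remainder.
  remainder -q*r - p - 2 ≠ 0; add g_4 = -q*r - p - 2 to the basis.

The other S-polynomials (S(f_2,g_3), S(f_1,g_4), S(f_2,g_4), S(g_3,g_4)) all reduce to 0 modulo the current basis, so we have a Gröbner basis.
Inter-reduce: drop elements whose leading term is divisible by another's, tail-reduce, and make monic.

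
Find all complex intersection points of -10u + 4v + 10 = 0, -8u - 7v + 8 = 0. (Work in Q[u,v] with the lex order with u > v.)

Compute a lex Gröbner basis by Buchberger's algorithm.
f_1 = -10u + 4v + 10, LT = u.
f_2 = -8u - 7v + 8, LT = u.

S(f_1,f_2): lcm = u. S = -\tfrac{51}{40}v.
  leading term v: no divisor's leading term divides it; move -\tfrac{51}{40}v to the remainder.
  remainder -\tfrac{51}{40}v ≠ 0; add h_3 = -\tfrac{51}{40}v to the basis.

The other S-polynomials (S(f_1,h_3), S(f_2,h_3)) all reduce to 0 modulo the current basis, so we have a Gröbner basis.
Inter-reduce: drop elements whose leading term is divisible by another's, tail-reduce, and make monic.
Reduced Gröbner basis: {u - 1, v}.

Since the basis is lex-ordered, v is univariate in v. Its roots are {0}. Back-substituting each root into the other basis elements fixes the other coordinates.
  v = 0: the earlier basis element becomes u - 1 = 0, giving u = 1 — point (1, 0).

{(1, 0)}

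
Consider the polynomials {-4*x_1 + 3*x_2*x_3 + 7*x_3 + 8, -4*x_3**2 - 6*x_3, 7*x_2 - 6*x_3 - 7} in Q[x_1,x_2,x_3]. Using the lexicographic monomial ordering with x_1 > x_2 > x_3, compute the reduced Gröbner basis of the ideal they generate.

G = {x_1 - 43/28*x_3 - 2, x_2 - 6/7*x_3 - 1, x_3**2 + 3/2*x_3}

Buchberger's algorithm terminates because the ascending chain of leading-term ideals stabilizes.

f_1 = -4*x_1 + 3*x_2*x_3 + 7*x_3 + 8, LT = x_1.
f_2 = -4*x_3**2 - 6*x_3, LT = x_3**2.
f_3 = 7*x_2 - 6*x_3 - 7, LT = x_2.

The S-polynomials (S(f_1,f_2), S(f_1,f_3), S(f_2,f_3)) all reduce to 0 modulo the current basis, so we have a Gröbner basis.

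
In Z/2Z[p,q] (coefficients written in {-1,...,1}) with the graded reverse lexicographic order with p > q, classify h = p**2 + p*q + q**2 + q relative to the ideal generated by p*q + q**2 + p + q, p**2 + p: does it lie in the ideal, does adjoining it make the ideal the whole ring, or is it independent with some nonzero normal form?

p**2 + p*q + q**2 + q lies in I (it reduces to 0).

First compute the reduced Gröbner basis of I by Buchberger's algorithm.
f_1 = p*q + q**2 + p + q, LT = p*q.
f_2 = p**2 + p, LT = p**2.

S(f_1,f_2): lcm = p**2*q. S = p*q**2 + p**2.
  reduce S modulo (f_1, f_2):
  remainder q**3 + q ≠ 0; add k_3 = q**3 + q to the basis.

The other S-polynomials (S(f_1,k_3), S(f_2,k_3)) all reduce to 0 modulo the current basis, so we have a Gröbner basis.
Inter-reduce: drop elements whose leading term is divisible by another's, tail-reduce, and make monic.
Reduced Gröbner basis: {q**3 + q, p**2 + p, p*q + q**2 + p + q}.
Label its elements g_1 = q**3 + q, g_2 = p**2 + p, g_3 = p*q + q**2 + p + q.

Reduce h = p**2 + p*q + q**2 + q modulo G:
  leading term p**2: subtract (1)·g_2 from p**2 + p*q + q**2 + q → p*q + q**2 + p + q
  leading term p*q: subtract (1)·g_3 from p*q + q**2 + p + q → 0
  normal form = 0.
Since the normal form is 0, h ∈ I.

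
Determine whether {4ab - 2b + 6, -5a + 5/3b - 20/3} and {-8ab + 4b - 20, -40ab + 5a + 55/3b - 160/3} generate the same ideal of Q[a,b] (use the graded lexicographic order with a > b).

For a fixed monomial order, each ideal has a unique reduced Gröbner basis; comparing bases decides equality.
Buchberger on the first generating set:
f_1 = 4ab - 2b + 6, LT = ab.
f_2 = -5a + 5/3b - 20/3, LT = a.

S(f_1,f_2): lcm = ab. S = 1/3b^2 - 11/6b + 3/2.
  leading term b^2: no divisor's leading term divides it; move 1/3b^2 to the remainder.
  leading term b: no divisor's leading term divides it; move -11/6b to the remainder.
  leading term 1: no divisor's leading term divides it; move 3/2 to the remainder.
  remainder 1/3b^2 - 11/6b + 3/2 ≠ 0; add g_3 = 1/3b^2 - 11/6b + 3/2 to the basis.

The other S-polynomials (S(f_1,g_3), S(f_2,g_3)) all reduce to 0 modulo the current basis, so we have a Gröbner basis.
Inter-reduce: drop elements whose leading term is divisible by another's, tail-reduce, and make monic.
Reduced Gröbner basis: {b^2 - 11/2b + 9/2, a - 1/3b + 4/3}.

Buchberger on the second generating set:
h_1 = -8ab + 4b - 20, LT = ab.
h_2 = -40ab + 5a + 55/3b - 160/3, LT = ab.

S(h_1,h_2): lcm = ab. S = 1/8a - 1/24b + 7/6.
  leading term a: no divisor's leading term divides it; move 1/8a to the remainder.
  leading term b: no divisor's leading term divides it; move -1/24b to the remainder.
  leading term 1: no divisor's leading term divides it; move 7/6 to the remainder.
  remainder 1/8a - 1/24b + 7/6 ≠ 0; add k_3 = 1/8a - 1/24b + 7/6 to the basis.

S(h_1,k_3): lcm = ab. S = 1/3b^2 - 59/6b + 5/2.
  leading term b^2: no divisor's leading term divides it; move 1/3b^2 to the remainder.
  leading term b: no divisor's leading term divides it; move -59/6b to the remainder.
  leading term 1: no divisor's leading term divides it; move 5/2 to the remainder.
  remainder 1/3b^2 - 59/6b + 5/2 ≠ 0; add k_4 = 1/3b^2 - 59/6b + 5/2 to the basis.

The other S-polynomials (S(h_2,k_3), S(h_1,k_4), S(h_2,k_4), S(k_3,k_4)) all reduce to 0 modulo the current basis, so we have a Gröbner basis.
Inter-reduce: drop elements whose leading term is divisible by another's, tail-reduce, and make monic.
Reduced Gröbner basis: {b^2 - 59/2b + 15/2, a - 1/3b + 28/3}.

Since the reduced bases disagree, the two ideals are not the same.

No, the ideals differ.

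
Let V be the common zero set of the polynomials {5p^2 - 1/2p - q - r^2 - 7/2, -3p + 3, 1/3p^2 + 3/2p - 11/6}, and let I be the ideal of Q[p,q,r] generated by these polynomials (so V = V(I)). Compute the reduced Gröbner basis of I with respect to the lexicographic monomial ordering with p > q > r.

G = {p - 1, q + r^2 - 1}

f_1 = 5p^2 - 1/2p - q - r^2 - 7/2, LT = p^2.
f_2 = -3p + 3, LT = p.
f_3 = 1/3p^2 + 3/2p - 11/6, LT = p^2.

S(f_1,f_2): lcm = p^2. S = 9/10p - 1/5q - 1/5r^2 - 7/10.
  leading term p: subtract (-3/10)·f_2 from 9/10p - 1/5q - 1/5r^2 - 7/10 → -1/5q - 1/5r^2 + 1/5
  leading term q: no divisor's leading term divides it; move -1/5q to the remainder.
  leading term r^2: no divisor's leading term divides it; move -1/5r^2 to the remainder.
  leading term 1: no divisor's leading term divides it; move 1/5 to the remainder.
  remainder -1/5q - 1/5r^2 + 1/5 ≠ 0; add g_4 = -1/5q - 1/5r^2 + 1/5 to the basis.

S(f_1,f_3): lcm = p^2. S = -23/5p - 1/5q - 1/5r^2 + 24/5.
  leading term p: subtract (23/15)·f_2 from -23/5p - 1/5q - 1/5r^2 + 24/5 → -1/5q - 1/5r^2 + 1/5
  leading term q: subtract (1)·g_4 from -1/5q - 1/5r^2 + 1/5 → 0
  remainder 0.

S(f_2,f_3): lcm = p^2. S = -11/2p + 11/2.
  leading term p: subtract (11/6)·f_2 from -11/2p + 11/2 → 0
  remainder 0.

S(f_1,g_4): leading monomials are coprime, so the S-polynomial reduces to 0 (Buchberger's first criterion).
S(f_2,g_4): leading monomials are coprime, so the S-polynomial reduces to 0 (Buchberger's first criterion).
S(f_3,g_4): leading monomials are coprime, so the S-polynomial reduces to 0 (Buchberger's first criterion).
Every S-polynomial of the final basis reduces to 0, so we have a Gröbner basis.
Inter-reduce: drop elements whose leading term is divisible by another's, tail-reduce, and make monic.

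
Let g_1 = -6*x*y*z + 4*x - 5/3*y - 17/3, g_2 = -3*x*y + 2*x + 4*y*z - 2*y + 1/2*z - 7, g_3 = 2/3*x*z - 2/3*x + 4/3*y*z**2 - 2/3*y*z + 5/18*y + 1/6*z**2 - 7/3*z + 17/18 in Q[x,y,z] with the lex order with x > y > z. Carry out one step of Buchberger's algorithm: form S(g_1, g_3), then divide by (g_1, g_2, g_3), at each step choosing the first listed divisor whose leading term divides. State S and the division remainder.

S(g_1, g_3) = x*y - 2/3*x - 2*y**2*z**2 + y**2*z - 5/12*y**2 - 1/4*y*z**2 + 7/2*y*z - 41/36*y + 17/18; remainder on division = -2*y**2*z**2 + y**2*z - 5/12*y**2 - 1/4*y*z**2 + 29/6*y*z - 65/36*y + 1/6*z - 25/18.

lcm(LM(g_1), LM(g_3)) = x*y*z.
S = (lcm/LT(g_1))·g_1 − (lcm/LT(g_3))·g_3 = x*y - 2/3*x - 2*y**2*z**2 + y**2*z - 5/12*y**2 - 1/4*y*z**2 + 7/2*y*z - 41/36*y + 17/18.
Reduce S modulo (g_1, g_2, g_3) in that order:
  leading term x*y: subtract (-1/3)·g_2 from x*y - 2/3*x - 2*y**2*z**2 + y**2*z - 5/12*y**2 - 1/4*y*z**2 + 7/2*y*z - 41/36*y + 17/18 → -2*y**2*z**2 + y**2*z - 5/12*y**2 - 1/4*y*z**2 + 29/6*y*z - 65/36*y + 1/6*z - 25/18
  leading term y**2*z**2: no divisor's leading term divides it; move -2*y**2*z**2 to the remainder.
  leading term y**2*z: no divisor's leading term divides it; move y**2*z to the remainder.
  leading term y**2: no divisor's leading term divides it; move -5/12*y**2 to the remainder.
  leading term y*z**2: no divisor's leading term divides it; move -1/4*y*z**2 to the remainder.
  leading term y*z: no divisor's leading term divides it; move 29/6*y*z to the remainder.
  leading term y: no divisor's leading term divides it; move -65/36*y to the remainder.
  leading term z: no divisor's leading term divides it; move 1/6*z to the remainder.
  leading term 1: no divisor's leading term divides it; move -25/18 to the remainder.
The remainder -2*y**2*z**2 + y**2*z - 5/12*y**2 - 1/4*y*z**2 + 29/6*y*z - 65/36*y + 1/6*z - 25/18 is nonzero, so it would be added as the next basis element.
This is the inner loop of Buchberger's algorithm — each nonzero remainder becomes a new basis element.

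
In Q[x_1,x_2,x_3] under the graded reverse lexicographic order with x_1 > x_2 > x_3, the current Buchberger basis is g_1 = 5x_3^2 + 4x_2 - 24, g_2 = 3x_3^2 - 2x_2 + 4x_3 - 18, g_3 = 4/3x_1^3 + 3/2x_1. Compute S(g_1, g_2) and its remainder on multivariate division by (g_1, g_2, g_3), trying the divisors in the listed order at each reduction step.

lcm(LM(g_1), LM(g_2)) = x_3^2.
S = (lcm/LT(g_1))·g_1 − (lcm/LT(g_2))·g_2 = 22/15x_2 - 4/3x_3 + 6/5.
Reduce S modulo (g_1, g_2, g_3) in that order:
  leading term x_2: no divisor's leading term divides it; move 22/15x_2 to the remainder.
  leading term x_3: no divisor's leading term divides it; move -4/3x_3 to the remainder.
  leading term 1: no divisor's leading term divides it; move 6/5 to the remainder.
The remainder 22/15x_2 - 4/3x_3 + 6/5 is nonzero, so it would be added as the next basis element.

S(g_1, g_2) = 22/15x_2 - 4/3x_3 + 6/5; remainder on division = 22/15x_2 - 4/3x_3 + 6/5.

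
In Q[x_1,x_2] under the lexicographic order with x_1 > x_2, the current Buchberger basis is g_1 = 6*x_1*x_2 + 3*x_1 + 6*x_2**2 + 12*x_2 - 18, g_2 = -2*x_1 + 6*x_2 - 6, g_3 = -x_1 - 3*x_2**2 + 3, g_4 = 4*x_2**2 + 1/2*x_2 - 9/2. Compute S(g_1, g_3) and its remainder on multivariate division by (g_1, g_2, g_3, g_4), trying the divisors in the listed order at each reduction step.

lcm(LM(g_1), LM(g_3)) = x_1*x_2.
S = (lcm/LT(g_1))·g_1 − (lcm/LT(g_3))·g_3 = 1/2*x_1 - 3*x_2**3 + x_2**2 + 5*x_2 - 3.
Reduce S modulo (g_1, g_2, g_3, g_4) in that order:
  leading term x_1: subtract (-1/4)·g_2 from 1/2*x_1 - 3*x_2**3 + x_2**2 + 5*x_2 - 3 → -3*x_2**3 + x_2**2 + 13/2*x_2 - 9/2
  leading term x_2**3: subtract (-3/4*x_2)·g_4 from -3*x_2**3 + x_2**2 + 13/2*x_2 - 9/2 → 11/8*x_2**2 + 25/8*x_2 - 9/2
  leading term x_2**2: subtract (11/32)·g_4 from 11/8*x_2**2 + 25/8*x_2 - 9/2 → 189/64*x_2 - 189/64
  leading term x_2: no divisor's leading term divides it; move 189/64*x_2 to the remainder.
  leading term 1: no divisor's leading term divides it; move -189/64 to the remainder.
The remainder 189/64*x_2 - 189/64 is nonzero, so it would be added as the next basis element.

S(g_1, g_3) = 1/2*x_1 - 3*x_2**3 + x_2**2 + 5*x_2 - 3; remainder on division = 189/64*x_2 - 189/64.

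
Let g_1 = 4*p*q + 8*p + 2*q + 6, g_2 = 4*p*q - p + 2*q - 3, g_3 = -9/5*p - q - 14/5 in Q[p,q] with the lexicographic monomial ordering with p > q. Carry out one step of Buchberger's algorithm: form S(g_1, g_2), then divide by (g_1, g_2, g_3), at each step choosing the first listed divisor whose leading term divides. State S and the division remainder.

S(g_1, g_2) = 9/4*p + 9/4; remainder on division = -5/4*q - 5/4.

lcm(LM(g_1), LM(g_2)) = p*q.
S = (lcm/LT(g_1))·g_1 − (lcm/LT(g_2))·g_2 = 9/4*p + 9/4.
Reduce S modulo (g_1, g_2, g_3) in that order:
  leading term p: subtract (-5/4)·g_3 from 9/4*p + 9/4 → -5/4*q - 5/4
  leading term q: no divisor's leading term divides it; move -5/4*q to the remainder.
  leading term 1: no divisor's leading term divides it; move -5/4 to the remainder.
The remainder -5/4*q - 5/4 is nonzero, so it would be added as the next basis element.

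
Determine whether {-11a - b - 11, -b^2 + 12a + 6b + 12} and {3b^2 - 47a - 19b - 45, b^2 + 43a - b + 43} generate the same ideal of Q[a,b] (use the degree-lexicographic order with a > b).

No, the ideals differ.

Two ideals are equal iff their reduced Gröbner bases coincide (the reduced basis is unique for a fixed ordering).
Buchberger on the first generating set:
f_1 = -11a - b - 11, LT = a.
f_2 = -b^2 + 12a + 6b + 12, LT = b^2.

The S-polynomials (S(f_1,f_2)) all reduce to 0 modulo the current basis, so we have a Gröbner basis.
Inter-reduce: drop elements whose leading term is divisible by another's, tail-reduce, and make monic.
Reduced Gröbner basis: {b^2 - 54/11b, a + 1/11b + 1}.

Buchberger on the second generating set:
h_1 = 3b^2 - 47a - 19b - 45, LT = b^2.
h_2 = b^2 + 43a - b + 43, LT = b^2.

S(h_1,h_2): lcm = b^2. S = -176/3a - 16/3b - 58.
  leading term a: no divisor's leading term divides it; move -176/3a to the remainder.
  leading term b: no divisor's leading term divides it; move -16/3b to the remainder.
  leading term 1: no divisor's leading term divides it; move -58 to the remainder.
  remainder -176/3a - 16/3b - 58 ≠ 0; add k_3 = -176/3a - 16/3b - 58 to the basis.

The other S-polynomials (S(h_1,k_3), S(h_2,k_3)) all reduce to 0 modulo the current basis, so we have a Gröbner basis.
Inter-reduce: drop elements whose leading term is divisible by another's, tail-reduce, and make monic.
Reduced Gröbner basis: {b^2 - 54/11b + 43/88, a + 1/11b + 87/88}.

These differ, so the ideals are not equal.
The choice of monomial ordering does not affect the verdict — as long as both bases are computed under the same ordering, their equality decides ideal equality.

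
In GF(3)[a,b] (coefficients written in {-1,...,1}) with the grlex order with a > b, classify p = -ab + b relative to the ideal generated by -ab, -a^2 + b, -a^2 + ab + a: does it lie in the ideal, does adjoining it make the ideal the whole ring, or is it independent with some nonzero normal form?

First compute the reduced Gröbner basis of I by Buchberger's algorithm.
f_1 = -ab, LT = ab.
f_2 = -a^2 + b, LT = a^2.
f_3 = -a^2 + ab + a, LT = a^2.

S(f_1,f_2): lcm = a^2b. S = b^2.
  reduce S modulo (f_1, f_2, f_3):
  remainder b^2 ≠ 0; add h_4 = b^2 to the basis.

S(f_2,f_3): lcm = a^2. S = ab + a - b.
  reduce S modulo (f_1, f_2, f_3, h_4):
  remainder a - b ≠ 0; add h_5 = a - b to the basis.

S(f_2,h_5): lcm = a^2. S = ab - b.
  reduce S modulo (f_1, f_2, f_3, h_4, h_5):
  remainder -b ≠ 0; add h_6 = -b to the basis.

The other S-polynomials (S(f_1,f_3), S(f_1,h_4), S(f_2,h_4), S(f_3,h_4), S(f_1,h_5), S(f_3,h_5), S(h_4,h_5), S(f_1,h_6), S(f_2,h_6), S(f_3,h_6), S(h_4,h_6), S(h_5,h_6)) all reduce to 0 modulo the current basis, so we have a Gröbner basis.
Inter-reduce: drop elements whose leading term is divisible by another's, tail-reduce, and make monic.
Reduced Gröbner basis: {a, b}.
Label its elements g_1 = a, g_2 = b.

Reduce p = -ab + b modulo G:
  leading term ab: subtract (-b)·g_1 from -ab + b → b
  leading term b: subtract (1)·g_2 from b → 0
  normal form = 0.
Since the normal form is 0, p ∈ I.

Ideal membership is decidable via reduction modulo a Gröbner basis.

-ab + b lies in I (it reduces to 0).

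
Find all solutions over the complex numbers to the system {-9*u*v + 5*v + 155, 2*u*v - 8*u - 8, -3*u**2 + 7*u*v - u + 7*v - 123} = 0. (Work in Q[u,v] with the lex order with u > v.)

{(4, 5)}

Compute a lex Gröbner basis by Buchberger's algorithm.
f_1 = -9*u*v + 5*v + 155, LT = u*v.
f_2 = 2*u*v - 8*u - 8, LT = u*v.
f_3 = -3*u**2 + 7*u*v - u + 7*v - 123, LT = u**2.

S(f_1,f_2): lcm = u*v. S = 4*u - 5/9*v - 119/9.
  reduce S modulo (f_1, f_2, f_3):
  remainder 4*u - 5/9*v - 119/9 ≠ 0; add h_4 = 4*u - 5/9*v - 119/9 to the basis.

S(f_1,f_3): lcm = u**2*v. S = 7/3*u*v**2 - 8/9*u*v - 155/9*u + 7/3*v**2 - 41*v.
  reduce S modulo (f_1, f_2, f_3, h_4):
  remainder 98/27*v**2 - 1199/324*v - 23405/324 ≠ 0; add h_5 = 98/27*v**2 - 1199/324*v - 23405/324 to the basis.

S(f_2,f_3): lcm = u**2*v. S = -4*u**2 + 7/3*u*v**2 - 1/3*u*v - 4*u + 7/3*v**2 - 41*v.
  reduce S modulo (f_1, f_2, f_3, h_4, h_5):
  remainder -3949/324*v + 19745/324 ≠ 0; add h_6 = -3949/324*v + 19745/324 to the basis.

The other S-polynomials (S(f_1,h_4), S(f_2,h_4), S(f_3,h_4), S(f_1,h_5), S(f_2,h_5), S(f_3,h_5), S(h_4,h_5), S(f_1,h_6), S(f_2,h_6), S(f_3,h_6), S(h_4,h_6), S(h_5,h_6)) all reduce to 0 modulo the current basis, so we have a Gröbner basis.
Inter-reduce: drop elements whose leading term is divisible by another's, tail-reduce, and make monic.
Reduced Gröbner basis: {u - 4, v - 5}.

The lex basis is triangular: the last element involves only v. Solving v - 5 = 0 gives v ∈ {5}; substituting each value into the earlier elements determines the remaining variables.
  v = 5: the earlier basis element becomes u - 4 = 0, giving u = 4 — point (4, 5).
Zero-dimensionality of the ideal guarantees finitely many solutions over ℂ.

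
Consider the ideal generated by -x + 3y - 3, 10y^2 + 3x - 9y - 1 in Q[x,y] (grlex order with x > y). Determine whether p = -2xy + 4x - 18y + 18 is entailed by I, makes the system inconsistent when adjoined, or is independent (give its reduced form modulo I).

First compute the reduced Gröbner basis of I by Buchberger's algorithm.
f_1 = -x + 3y - 3, LT = x.
f_2 = 10y^2 + 3x - 9y - 1, LT = y^2.

The S-polynomials (S(f_1,f_2)) all reduce to 0 modulo the current basis, so we have a Gröbner basis.
Inter-reduce: drop elements whose leading term is divisible by another's, tail-reduce, and make monic.
Reduced Gröbner basis: {y^2 - 1, x - 3y + 3}.
Label its elements g_1 = y^2 - 1, g_2 = x - 3y + 3.

Reduce p = -2xy + 4x - 18y + 18 modulo G:
  leading term xy: subtract (-2y)·g_2 from -2xy + 4x - 18y + 18 → -6y^2 + 4x - 12y + 18
  leading term y^2: subtract (-6)·g_1 from -6y^2 + 4x - 12y + 18 → 4x - 12y + 12
  leading term x: subtract (4)·g_2 from 4x - 12y + 12 → 0
  normal form = 0.
Since the normal form is 0, p ∈ I.

Ideal membership is decidable via reduction modulo a Gröbner basis.

-2xy + 4x - 18y + 18 lies in I (it reduces to 0).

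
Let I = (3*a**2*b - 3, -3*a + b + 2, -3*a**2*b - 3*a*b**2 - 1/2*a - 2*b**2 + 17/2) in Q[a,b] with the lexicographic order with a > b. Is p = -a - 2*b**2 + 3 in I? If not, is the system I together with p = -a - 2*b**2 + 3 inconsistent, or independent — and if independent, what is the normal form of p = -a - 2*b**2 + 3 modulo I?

-a - 2*b**2 + 3 lies in I (it reduces to 0).

First compute the reduced Gröbner basis of I by Buchberger's algorithm.
f_1 = 3*a**2*b - 3, LT = a**2*b.
f_2 = -3*a + b + 2, LT = a.
f_3 = -3*a**2*b - 3*a*b**2 - 1/2*a - 2*b**2 + 17/2, LT = a**2*b.

S(f_1,f_2): lcm = a**2*b. S = 1/3*a*b**2 + 2/3*a*b - 1.
  reduce S modulo (f_1, f_2, f_3):
  remainder 1/9*b**3 + 4/9*b**2 + 4/9*b - 1 ≠ 0; add h_4 = 1/9*b**3 + 4/9*b**2 + 4/9*b - 1 to the basis.

S(f_1,f_3): lcm = a**2*b. S = -a*b**2 - 1/6*a - 2/3*b**2 + 11/6.
  reduce S modulo (f_1, f_2, f_3, h_4):
  remainder 23/18*b - 23/18 ≠ 0; add h_5 = 23/18*b - 23/18 to the basis.

The other S-polynomials (S(f_2,f_3), S(f_1,h_4), S(f_2,h_4), S(f_3,h_4), S(f_1,h_5), S(f_2,h_5), S(f_3,h_5), S(h_4,h_5)) all reduce to 0 modulo the current basis, so we have a Gröbner basis.
Inter-reduce: drop elements whose leading term is divisible by another's, tail-reduce, and make monic.
Reduced Gröbner basis: {a - 1, b - 1}.
Label its elements g_1 = a - 1, g_2 = b - 1.

Reduce p = -a - 2*b**2 + 3 modulo G:
  leading term a: subtract (-1)·g_1 from -a - 2*b**2 + 3 → -2*b**2 + 2
  leading term b**2: subtract (-2*b)·g_2 from -2*b**2 + 2 → -2*b + 2
  leading term b: subtract (-2)·g_2 from -2*b + 2 → 0
  normal form = 0.
Since the normal form is 0, p ∈ I.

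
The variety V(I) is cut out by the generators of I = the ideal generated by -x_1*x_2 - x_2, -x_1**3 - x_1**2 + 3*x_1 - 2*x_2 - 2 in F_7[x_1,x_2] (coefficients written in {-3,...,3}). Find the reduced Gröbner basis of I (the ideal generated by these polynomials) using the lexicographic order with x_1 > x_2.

G = {x_1**3 + x_1**2 - 3*x_1 + 2*x_2 + 2, x_1*x_2 + x_2, x_2**2 - x_2}

The reduced Gröbner basis is the canonical form of the ideal for this ordering.

f_1 = -x_1*x_2 - x_2, LT = x_1*x_2.
f_2 = -x_1**3 - x_1**2 + 3*x_1 - 2*x_2 - 2, LT = x_1**3.

S(f_1,f_2): lcm = x_1**3*x_2. S = 3*x_1*x_2 - 2*x_2**2 - 2*x_2.
  leading term x_1*x_2: subtract (-3)·f_1 from 3*x_1*x_2 - 2*x_2**2 - 2*x_2 → -2*x_2**2 + 2*x_2
  leading term x_2**2: no divisor's leading term divides it; move -2*x_2**2 to the remainder.
  leading term x_2: no divisor's leading term divides it; move 2*x_2 to the remainder.
  remainder -2*x_2**2 + 2*x_2 ≠ 0; add g_3 = -2*x_2**2 + 2*x_2 to the basis.

The other S-polynomials (S(f_1,g_3), S(f_2,g_3)) all reduce to 0 modulo the current basis, so we have a Gröbner basis.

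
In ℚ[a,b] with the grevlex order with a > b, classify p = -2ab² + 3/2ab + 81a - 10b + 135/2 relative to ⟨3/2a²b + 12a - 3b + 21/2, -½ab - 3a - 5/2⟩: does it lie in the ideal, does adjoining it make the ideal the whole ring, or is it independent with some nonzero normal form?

First compute the reduced Gröbner basis of I by Buchberger's algorithm.
f_1 = 3/2a²b + 12a - 3b + 21/2, LT = a²b.
f_2 = -½ab - 3a - 5/2, LT = ab.

S(f_1,f_2): lcm = a²b. S = -6a² + 3a - 2b + 7.
  reduce S modulo (f_1, f_2):
  remainder -6a² + 3a - 2b + 7 ≠ 0; add h_3 = -6a² + 3a - 2b + 7 to the basis.

S(f_1,h_3): lcm = a²b. S = ½ab - ⅓b² + 8a - ⅚b + 7.
  reduce S modulo (f_1, f_2, h_3):
  remainder -⅓b² + 5a - ⅚b + 9/2 ≠ 0; add h_4 = -⅓b² + 5a - ⅚b + 9/2 to the basis.

The other S-polynomials (S(f_2,h_3), S(f_1,h_4), S(f_2,h_4), S(h_3,h_4)) all reduce to 0 modulo the current basis, so we have a Gröbner basis.
Inter-reduce: drop elements whose leading term is divisible by another's, tail-reduce, and make monic.
Reduced Gröbner basis: {a² - ½a + ⅓b - 7/6, ab + 6a + 5, b² - 15a + 5/2b - 27/2}.
Label its elements g_1 = a² - ½a + ⅓b - 7/6, g_2 = ab + 6a + 5, g_3 = b² - 15a + 5/2b - 27/2.

Reduce p = -2ab² + 3/2ab + 81a - 10b + 135/2 modulo G:
  leading term ab²: subtract (-2b)·g_2 from -2ab² + 3/2ab + 81a - 10b + 135/2 → 27/2ab + 81a + 135/2
  leading term ab: subtract (27/2)·g_2 from 27/2ab + 81a + 135/2 → 0
  normal form = 0.
Since the normal form is 0, p ∈ I.

-2ab² + 3/2ab + 81a - 10b + 135/2 lies in I (it reduces to 0).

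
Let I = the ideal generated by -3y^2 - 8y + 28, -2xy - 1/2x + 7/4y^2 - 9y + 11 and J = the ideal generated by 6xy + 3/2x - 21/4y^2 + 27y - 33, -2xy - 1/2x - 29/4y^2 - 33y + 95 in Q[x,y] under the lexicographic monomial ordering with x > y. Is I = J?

Equality of ideals is decidable: compute both reduced Gröbner bases (unique for the ordering) and check whether they agree.
Buchberger on the first generating set:
f_1 = -3y^2 - 8y + 28, LT = y^2.
f_2 = -2xy - 1/2x + 7/4y^2 - 9y + 11, LT = xy.

S(f_1,f_2): lcm = xy^2. S = 29/12xy - 28/3x + 7/8y^3 - 9/2y^2 + 11/2y.
  reduce S modulo (f_1, f_2):
  remainder -159/16x + 123/8y - 123/4 ≠ 0; add g_3 = -159/16x + 123/8y - 123/4 to the basis.

The other S-polynomials (S(f_1,g_3), S(f_2,g_3)) all reduce to 0 modulo the current basis, so we have a Gröbner basis.
Inter-reduce: drop elements whose leading term is divisible by another's, tail-reduce, and make monic.
Reduced Gröbner basis: {x - 82/53y + 164/53, y^2 + 8/3y - 28/3}.

Buchberger on the second generating set:
h_1 = 6xy + 3/2x - 21/4y^2 + 27y - 33, LT = xy.
h_2 = -2xy - 1/2x - 29/4y^2 - 33y + 95, LT = xy.

S(h_1,h_2): lcm = xy. S = -9/2y^2 - 12y + 42.
  reduce S modulo (h_1, h_2):
  remainder -9/2y^2 - 12y + 42 ≠ 0; add k_3 = -9/2y^2 - 12y + 42 to the basis.

S(h_1,k_3): lcm = xy^2. S = -29/12xy + 28/3x - 7/8y^3 + 9/2y^2 - 11/2y.
  reduce S modulo (h_1, h_2, k_3):
  remainder 159/16x - 123/8y + 123/4 ≠ 0; add k_4 = 159/16x - 123/8y + 123/4 to the basis.

The other S-polynomials (S(h_2,k_3), S(h_1,k_4), S(h_2,k_4), S(k_3,k_4)) all reduce to 0 modulo the current basis, so we have a Gröbner basis.
Inter-reduce: drop elements whose leading term is divisible by another's, tail-reduce, and make monic.
Reduced Gröbner basis: {x - 82/53y + 164/53, y^2 + 8/3y - 28/3}.

These coincide, so the ideals are equal.

Yes, the ideals are equal.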